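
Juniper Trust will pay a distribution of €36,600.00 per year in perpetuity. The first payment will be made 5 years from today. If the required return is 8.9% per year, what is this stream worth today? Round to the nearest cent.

€292401.48

Value at end of year 4: C / r = €36,600.00 / 0.089 = €411,235.9551
Discount to today: PV = €411,235.9551 / (1 + 0.089)^4 = €411,235.9551 / 1.406409 = €292,401.48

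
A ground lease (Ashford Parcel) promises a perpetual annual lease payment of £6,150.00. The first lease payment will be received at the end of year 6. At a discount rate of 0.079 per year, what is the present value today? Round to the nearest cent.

Value at end of year 5: C / r = £6,150.00 / 0.079 = £77,848.1013
Discount to today: PV = £77,848.1013 / (1 + 0.079)^5 = £77,848.1013 / 1.462538 = £53,228.08

£53228.08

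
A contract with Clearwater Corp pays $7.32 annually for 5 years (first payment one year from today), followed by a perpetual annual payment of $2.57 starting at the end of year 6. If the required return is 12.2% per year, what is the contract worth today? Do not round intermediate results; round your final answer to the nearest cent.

$38.10

PV of 5-year annuity: $7.32 × [1 − (1+0.122)^−5] / 0.122 = 26.25675
Perpetuity value at year 5: $2.57 / 0.122 = 21.06557
PV of perpetuity: 21.06557 / (1+0.122)^5 = 11.84702
Total PV = 26.25675 + 11.84702 = 38.10376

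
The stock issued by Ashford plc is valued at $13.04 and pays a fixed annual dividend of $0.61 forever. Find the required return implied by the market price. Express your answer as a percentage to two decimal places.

4.68%

P = C/r ⇒ r = C/P = $0.61/$13.04 = 0.046779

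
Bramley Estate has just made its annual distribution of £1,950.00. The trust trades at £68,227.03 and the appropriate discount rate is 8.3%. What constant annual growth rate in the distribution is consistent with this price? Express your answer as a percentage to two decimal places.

5.29%

P = D₀(1+g)/(r−g) ⇒ P(r−g) = D₀(1+g) ⇒ g(P+D₀) = P·r − D₀
g = (P·r − D₀)/(P + D₀) = (£68,227.03×0.083 − £1,950.00) / (£68,227.03 + £1,950.00) = 0.052907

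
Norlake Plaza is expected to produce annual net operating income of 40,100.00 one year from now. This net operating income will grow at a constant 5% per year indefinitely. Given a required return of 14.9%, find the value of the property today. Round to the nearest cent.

Growing perpetuity: P = D₁ / (r − g) = 40,100.0000 / (0.149 − 0.05) = 405,050.51

405050.51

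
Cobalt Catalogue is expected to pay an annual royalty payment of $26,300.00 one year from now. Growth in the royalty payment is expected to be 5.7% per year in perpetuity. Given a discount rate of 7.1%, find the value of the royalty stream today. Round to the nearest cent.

Growing perpetuity: P = D₁ / (r − g) = $26,300.0000 / (0.071 − 0.057) = $1,878,571.43

$1878571.43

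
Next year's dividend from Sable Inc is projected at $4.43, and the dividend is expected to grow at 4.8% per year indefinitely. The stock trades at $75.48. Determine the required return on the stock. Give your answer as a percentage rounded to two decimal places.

10.67%

P = D₁/(r − g) ⇒ r = D₁/P + g = $4.4300/$75.48 + 0.048 = 0.058691 + 0.048 = 0.106691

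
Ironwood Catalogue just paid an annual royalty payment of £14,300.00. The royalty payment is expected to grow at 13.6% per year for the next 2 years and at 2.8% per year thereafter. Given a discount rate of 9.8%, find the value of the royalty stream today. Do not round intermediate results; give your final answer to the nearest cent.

D_1 = 16244.80000
D_2 = 18454.09280
Terminal value at year 2: TV = D_2×(1+g_2)/(r−g_2) = 18970.80740/0.07 = 271011.53426
P_0 = D_1/(1+r)^1 + D_2/(1+r)^2 + TV/(1+r)^2
    = 14794.89982 + 15306.92732 + 224793.16116 = 254894.98829

£254894.99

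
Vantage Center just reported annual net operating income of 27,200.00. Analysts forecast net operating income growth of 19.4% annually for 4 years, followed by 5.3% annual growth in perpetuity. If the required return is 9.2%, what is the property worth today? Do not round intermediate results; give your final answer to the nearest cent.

D_1 = 32476.80000
D_2 = 38777.29920
D_3 = 46300.09524
D_4 = 55282.31372
Terminal value at year 4: TV = D_4×(1+g_2)/(r−g_2) = 58212.27635/0.039 = 1492622.47050
P_0 = D_1/(1+r)^1 + D_2/(1+r)^2 + D_3/(1+r)^3 + D_4/(1+r)^4 + TV/(1+r)^4
    = 29740.65934 + 32518.63302 + 35556.08775 + 38877.26078 + 1049686.04103 = 1186378.68191

1186378.68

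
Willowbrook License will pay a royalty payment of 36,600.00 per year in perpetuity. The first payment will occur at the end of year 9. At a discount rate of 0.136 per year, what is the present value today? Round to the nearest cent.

97032.12

Value at end of year 8: C / r = 36,600.00 / 0.136 = 269,117.6471
Discount to today: PV = 269,117.6471 / (1 + 0.136)^8 = 269,117.6471 / 2.773490 = 97,032.12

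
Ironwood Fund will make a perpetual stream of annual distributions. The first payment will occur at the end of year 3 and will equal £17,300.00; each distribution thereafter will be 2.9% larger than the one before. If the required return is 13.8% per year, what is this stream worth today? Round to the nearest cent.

£122556.14

Value at end of year 2: C₁ / (r − g) = £17,300.00 / (0.138 − 0.029) = £158,715.5963
Discount to today: PV = £158,715.5963 / (1 + 0.138)^2 = £158,715.5963 / 1.295044 = £122,556.14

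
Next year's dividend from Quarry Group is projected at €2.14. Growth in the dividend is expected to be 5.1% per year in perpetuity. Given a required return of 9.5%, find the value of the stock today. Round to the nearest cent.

€48.64

Growing perpetuity: P = D₁ / (r − g) = €2.1400 / (0.095 − 0.051) = €48.64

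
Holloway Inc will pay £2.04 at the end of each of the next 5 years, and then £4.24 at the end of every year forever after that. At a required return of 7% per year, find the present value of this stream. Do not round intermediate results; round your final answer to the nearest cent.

£51.55

PV of 5-year annuity: £2.04 × [1 − (1+0.07)^−5] / 0.07 = 8.36440
Perpetuity value at year 5: £4.24 / 0.07 = 60.57143
PV of perpetuity: 60.57143 / (1+0.07)^5 = 43.18659
Total PV = 8.36440 + 43.18659 = 51.55099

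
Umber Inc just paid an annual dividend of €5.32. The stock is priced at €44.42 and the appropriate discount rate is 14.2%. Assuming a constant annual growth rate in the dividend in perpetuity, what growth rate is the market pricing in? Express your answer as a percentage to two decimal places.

1.99%

P = D₀(1+g)/(r−g) ⇒ P(r−g) = D₀(1+g) ⇒ g(P+D₀) = P·r − D₀
g = (P·r − D₀)/(P + D₀) = (€44.42×0.142 − €5.32) / (€44.42 + €5.32) = 0.019856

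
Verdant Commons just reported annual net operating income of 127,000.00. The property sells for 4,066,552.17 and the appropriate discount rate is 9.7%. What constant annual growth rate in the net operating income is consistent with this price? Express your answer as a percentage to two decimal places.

6.38%

P = D₀(1+g)/(r−g) ⇒ P(r−g) = D₀(1+g) ⇒ g(P+D₀) = P·r − D₀
g = (P·r − D₀)/(P + D₀) = (4,066,552.17×0.097 − 127,000.00) / (4,066,552.17 + 127,000.00) = 0.063778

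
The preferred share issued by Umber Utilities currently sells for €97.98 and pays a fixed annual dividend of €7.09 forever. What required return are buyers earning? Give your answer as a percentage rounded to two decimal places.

7.24%

P = C/r ⇒ r = C/P = €7.09/€97.98 = 0.072362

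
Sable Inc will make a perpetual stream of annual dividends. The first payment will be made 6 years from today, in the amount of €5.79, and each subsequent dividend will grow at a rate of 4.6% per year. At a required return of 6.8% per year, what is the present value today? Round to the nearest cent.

€189.41

Value at end of year 5: C₁ / (r − g) = €5.79 / (0.068 − 0.046) = €263.1818
Discount to today: PV = €263.1818 / (1 + 0.068)^5 = €263.1818 / 1.389493 = €189.41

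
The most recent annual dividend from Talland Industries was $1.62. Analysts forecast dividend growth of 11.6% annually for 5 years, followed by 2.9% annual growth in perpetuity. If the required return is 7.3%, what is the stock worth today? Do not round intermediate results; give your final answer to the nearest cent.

D_1 = 1.80792
D_2 = 2.01764
D_3 = 2.25168
D_4 = 2.51288
D_5 = 2.80437
Terminal value at year 5: TV = D_5×(1+g_2)/(r−g_2) = 2.88570/0.044 = 65.58412
P_0 = D_1/(1+r)^1 + D_2/(1+r)^2 + D_3/(1+r)^3 + D_4/(1+r)^4 + D_5/(1+r)^5 + TV/(1+r)^5
    = 1.68492 + 1.75244 + 1.82267 + 1.89571 + 1.97168 + 46.11053 = 55.23796

$55.24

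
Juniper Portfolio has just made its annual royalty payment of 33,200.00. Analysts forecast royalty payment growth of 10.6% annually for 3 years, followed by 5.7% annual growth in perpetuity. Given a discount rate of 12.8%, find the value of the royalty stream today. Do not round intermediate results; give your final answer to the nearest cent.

D_1 = 36719.20000
D_2 = 40611.43520
D_3 = 44916.24733
Terminal value at year 3: TV = D_3×(1+g_2)/(r−g_2) = 47476.47343/0.071 = 668682.72435
P_0 = D_1/(1+r)^1 + D_2/(1+r)^2 + D_3/(1+r)^3 + TV/(1+r)^3
    = 32552.48227 + 31917.59343 + 31295.08718 + 465900.10064 = 561665.26351

561665.26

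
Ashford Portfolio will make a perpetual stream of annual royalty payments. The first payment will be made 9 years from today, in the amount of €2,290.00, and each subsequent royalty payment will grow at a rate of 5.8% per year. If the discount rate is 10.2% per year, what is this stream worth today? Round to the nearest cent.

Value at end of year 8: C₁ / (r − g) = €2,290.00 / (0.102 − 0.058) = €52,045.4545
Discount to today: PV = €52,045.4545 / (1 + 0.102)^8 = €52,045.4545 / 2.174967 = €23,929.30

€23929.30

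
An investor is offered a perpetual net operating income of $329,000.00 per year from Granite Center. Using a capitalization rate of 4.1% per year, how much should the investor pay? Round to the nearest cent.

Level perpetuity: PV = C / r = $329,000.00 / 0.041 = $8,024,390.24

$8024390.24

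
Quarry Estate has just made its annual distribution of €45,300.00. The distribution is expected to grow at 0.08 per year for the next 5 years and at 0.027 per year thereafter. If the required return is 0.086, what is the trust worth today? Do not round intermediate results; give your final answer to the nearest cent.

€989757.36

D_1 = 48924.00000
D_2 = 52837.92000
D_3 = 57064.95360
D_4 = 61630.14989
D_5 = 66560.56188
Terminal value at year 5: TV = D_5×(1+g_2)/(r−g_2) = 68357.69705/0.059 = 1158605.03474
P_0 = D_1/(1+r)^1 + D_2/(1+r)^2 + D_3/(1+r)^3 + D_4/(1+r)^4 + D_5/(1+r)^5 + TV/(1+r)^5
    = 45049.72376 + 44800.83026 + 44553.31186 + 44307.16096 + 44062.37002 + 766983.96624 = 989757.36309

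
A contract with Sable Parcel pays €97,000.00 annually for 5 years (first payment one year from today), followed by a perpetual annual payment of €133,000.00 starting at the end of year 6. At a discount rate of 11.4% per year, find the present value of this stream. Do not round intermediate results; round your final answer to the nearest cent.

€1034942.40

PV of 5-year annuity: €97,000.00 × [1 − (1+0.114)^−5] / 0.114 = 354923.72808
Perpetuity value at year 5: €133,000.00 / 0.114 = 1166666.66667
PV of perpetuity: 1166666.66667 / (1+0.114)^5 = 680018.66837
Total PV = 354923.72808 + 680018.66837 = 1034942.39645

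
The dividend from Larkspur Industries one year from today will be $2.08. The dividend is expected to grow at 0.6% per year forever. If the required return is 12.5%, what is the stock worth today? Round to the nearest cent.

$17.48

Growing perpetuity: P = D₁ / (r − g) = $2.0800 / (0.125 − 0.006) = $17.48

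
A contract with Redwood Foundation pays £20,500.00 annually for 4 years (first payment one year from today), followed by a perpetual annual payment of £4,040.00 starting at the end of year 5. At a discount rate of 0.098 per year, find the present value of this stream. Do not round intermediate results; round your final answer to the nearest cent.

PV of 4-year annuity: £20,500.00 × [1 − (1+0.098)^−4] / 0.098 = 65264.57664
Perpetuity value at year 4: £4,040.00 / 0.098 = 41224.48980
PV of perpetuity: 41224.48980 / (1+0.098)^4 = 28362.59274
Total PV = 65264.57664 + 28362.59274 = 93627.16938

£93627.17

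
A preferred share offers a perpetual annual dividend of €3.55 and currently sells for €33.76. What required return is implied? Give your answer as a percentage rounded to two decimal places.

10.52%

P = C/r ⇒ r = C/P = €3.55/€33.76 = 0.105154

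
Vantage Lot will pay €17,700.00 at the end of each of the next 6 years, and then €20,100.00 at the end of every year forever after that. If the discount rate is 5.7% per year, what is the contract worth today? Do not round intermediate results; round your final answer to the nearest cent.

€340717.94

PV of 6-year annuity: €17,700.00 × [1 − (1+0.057)^−6] / 0.057 = 87863.09497
Perpetuity value at year 6: €20,100.00 / 0.057 = 352631.57895
PV of perpetuity: 352631.57895 / (1+0.057)^6 = 252854.84398
Total PV = 87863.09497 + 252854.84398 = 340717.93895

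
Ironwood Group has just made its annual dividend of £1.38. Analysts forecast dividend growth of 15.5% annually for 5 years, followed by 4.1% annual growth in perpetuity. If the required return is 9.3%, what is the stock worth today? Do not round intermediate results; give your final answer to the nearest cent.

D_1 = 1.59390
D_2 = 1.84095
D_3 = 2.12630
D_4 = 2.45588
D_5 = 2.83654
Terminal value at year 5: TV = D_5×(1+g_2)/(r−g_2) = 2.95284/0.052 = 56.78536
P_0 = D_1/(1+r)^1 + D_2/(1+r)^2 + D_3/(1+r)^3 + D_4/(1+r)^4 + D_5/(1+r)^5 + TV/(1+r)^5
    = 1.45828 + 1.54100 + 1.62841 + 1.72078 + 1.81839 + 36.40287 = 44.56974

£44.57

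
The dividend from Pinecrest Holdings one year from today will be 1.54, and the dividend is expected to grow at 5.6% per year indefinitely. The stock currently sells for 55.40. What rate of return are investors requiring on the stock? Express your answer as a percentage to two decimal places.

8.38%

P = D₁/(r − g) ⇒ r = D₁/P + g = 1.5400/55.40 + 0.056 = 0.027798 + 0.056 = 0.083798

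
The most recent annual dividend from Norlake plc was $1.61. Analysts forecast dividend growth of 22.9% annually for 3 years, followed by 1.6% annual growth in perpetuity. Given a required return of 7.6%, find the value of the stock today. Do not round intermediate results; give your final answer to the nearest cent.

$46.96

D_1 = 1.97869
D_2 = 2.43181
D_3 = 2.98869
Terminal value at year 3: TV = D_3×(1+g_2)/(r−g_2) = 3.03651/0.06 = 50.60856
P_0 = D_1/(1+r)^1 + D_2/(1+r)^2 + D_3/(1+r)^3 + TV/(1+r)^3
    = 1.83893 + 2.10041 + 2.39908 + 40.62442 = 46.96285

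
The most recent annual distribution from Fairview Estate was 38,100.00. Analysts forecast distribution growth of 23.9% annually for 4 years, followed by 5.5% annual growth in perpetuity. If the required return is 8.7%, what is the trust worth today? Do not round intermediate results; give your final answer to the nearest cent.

D_1 = 47205.90000
D_2 = 58488.11010
D_3 = 72466.76841
D_4 = 89786.32606
Terminal value at year 4: TV = D_4×(1+g_2)/(r−g_2) = 94724.57400/0.032 = 2960142.93745
P_0 = D_1/(1+r)^1 + D_2/(1+r)^2 + D_3/(1+r)^3 + D_4/(1+r)^4 + TV/(1+r)^4
    = 43427.69089 + 49500.37628 + 56422.23202 + 64312.00136 + 2120286.29482 = 2333948.59538

2333948.60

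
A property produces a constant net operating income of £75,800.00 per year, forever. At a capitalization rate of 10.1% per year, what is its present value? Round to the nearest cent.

£750495.05

Level perpetuity: PV = C / r = £75,800.00 / 0.101 = £750,495.05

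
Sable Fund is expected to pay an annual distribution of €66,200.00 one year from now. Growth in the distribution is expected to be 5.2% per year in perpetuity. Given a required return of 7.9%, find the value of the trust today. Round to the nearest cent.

Growing perpetuity: P = D₁ / (r − g) = €66,200.0000 / (0.079 − 0.052) = €2,451,851.85

€2451851.85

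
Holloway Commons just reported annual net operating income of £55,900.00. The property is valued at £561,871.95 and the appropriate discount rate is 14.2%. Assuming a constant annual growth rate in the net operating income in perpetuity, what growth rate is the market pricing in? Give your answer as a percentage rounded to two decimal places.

3.87%

P = D₀(1+g)/(r−g) ⇒ P(r−g) = D₀(1+g) ⇒ g(P+D₀) = P·r − D₀
g = (P·r − D₀)/(P + D₀) = (£561,871.95×0.142 − £55,900.00) / (£561,871.95 + £55,900.00) = 0.038664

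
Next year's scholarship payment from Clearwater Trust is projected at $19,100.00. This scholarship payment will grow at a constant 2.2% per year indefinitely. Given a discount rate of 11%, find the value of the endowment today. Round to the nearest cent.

$217045.45

Growing perpetuity: P = D₁ / (r − g) = $19,100.0000 / (0.11 − 0.022) = $217,045.45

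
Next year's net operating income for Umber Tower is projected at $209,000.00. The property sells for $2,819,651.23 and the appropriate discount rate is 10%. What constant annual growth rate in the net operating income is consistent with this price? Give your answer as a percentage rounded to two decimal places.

2.59%

P = D₁/(r−g) ⇒ g = r − D₁/P = 0.1 − $209,000.00/$2,819,651.23 = 0.025877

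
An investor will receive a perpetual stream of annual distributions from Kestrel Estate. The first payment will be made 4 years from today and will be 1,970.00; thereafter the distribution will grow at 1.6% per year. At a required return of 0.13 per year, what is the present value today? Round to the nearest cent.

Value at end of year 3: C₁ / (r − g) = 1,970.00 / (0.13 − 0.016) = 17,280.7018
Discount to today: PV = 17,280.7018 / (1 + 0.13)^3 = 17,280.7018 / 1.442897 = 11,976.39

11976.39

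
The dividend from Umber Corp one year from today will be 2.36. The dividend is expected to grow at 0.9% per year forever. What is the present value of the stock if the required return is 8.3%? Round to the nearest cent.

Growing perpetuity: P = D₁ / (r − g) = 2.3600 / (0.083 − 0.009) = 31.89

31.89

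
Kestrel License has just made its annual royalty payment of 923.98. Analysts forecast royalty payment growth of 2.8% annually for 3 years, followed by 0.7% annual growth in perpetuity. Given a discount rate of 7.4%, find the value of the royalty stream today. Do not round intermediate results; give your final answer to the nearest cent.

D_1 = 949.85144
D_2 = 976.44728
D_3 = 1003.78780
Terminal value at year 3: TV = D_3×(1+g_2)/(r−g_2) = 1010.81432/0.067 = 15086.78088
P_0 = D_1/(1+r)^1 + D_2/(1+r)^2 + D_3/(1+r)^3 + TV/(1+r)^3
    = 884.40544 + 846.52588 + 810.26871 + 12178.21785 = 14719.41787

14719.42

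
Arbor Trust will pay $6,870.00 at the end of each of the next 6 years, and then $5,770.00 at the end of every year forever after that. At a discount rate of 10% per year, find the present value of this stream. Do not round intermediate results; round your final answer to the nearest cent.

PV of 6-year annuity: $6,870.00 × [1 − (1+0.1)^−6] / 0.1 = 29920.64101
Perpetuity value at year 6: $5,770.00 / 0.1 = 57700.00000
PV of perpetuity: 57700.00000 / (1+0.1)^6 = 32570.14576
Total PV = 29920.64101 + 32570.14576 = 62490.78677

$62490.79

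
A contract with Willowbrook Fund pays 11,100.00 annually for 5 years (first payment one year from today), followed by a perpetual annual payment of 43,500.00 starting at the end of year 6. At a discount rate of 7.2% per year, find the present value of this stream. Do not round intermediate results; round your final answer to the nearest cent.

472028.65

PV of 5-year annuity: 11,100.00 × [1 − (1+0.072)^−5] / 0.072 = 45269.50619
Perpetuity value at year 5: 43,500.00 / 0.072 = 604166.66667
PV of perpetuity: 604166.66667 / (1+0.072)^5 = 426759.14242
Total PV = 45269.50619 + 426759.14242 = 472028.64861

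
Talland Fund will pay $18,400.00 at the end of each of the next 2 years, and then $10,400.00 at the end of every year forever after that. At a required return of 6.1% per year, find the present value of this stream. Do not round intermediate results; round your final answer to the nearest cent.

$185138.42

PV of 2-year annuity: $18,400.00 × [1 − (1+0.061)^−2] / 0.061 = 33687.21024
Perpetuity value at year 2: $10,400.00 / 0.061 = 170491.80328
PV of perpetuity: 170491.80328 / (1+0.061)^2 = 151451.20619
Total PV = 33687.21024 + 151451.20619 = 185138.41643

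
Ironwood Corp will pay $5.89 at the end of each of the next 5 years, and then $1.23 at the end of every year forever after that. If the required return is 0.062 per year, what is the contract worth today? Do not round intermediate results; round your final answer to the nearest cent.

$39.36

PV of 5-year annuity: $5.89 × [1 − (1+0.062)^−5] / 0.062 = 24.67641
Perpetuity value at year 5: $1.23 / 0.062 = 19.83871
PV of perpetuity: 19.83871 / (1+0.062)^5 = 14.68557
Total PV = 24.67641 + 14.68557 = 39.36198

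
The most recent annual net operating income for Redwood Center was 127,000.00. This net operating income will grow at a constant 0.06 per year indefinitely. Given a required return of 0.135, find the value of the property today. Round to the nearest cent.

1794933.33

D₁ = D₀ × (1 + g) = 127,000.00 × 1.06 = 134,620.0000
Growing perpetuity: P = D₁ / (r − g) = 134,620.0000 / (0.135 − 0.06) = 1,794,933.33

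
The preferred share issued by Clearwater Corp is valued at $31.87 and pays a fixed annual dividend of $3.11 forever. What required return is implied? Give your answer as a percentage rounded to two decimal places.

9.76%

P = C/r ⇒ r = C/P = $3.11/$31.87 = 0.097584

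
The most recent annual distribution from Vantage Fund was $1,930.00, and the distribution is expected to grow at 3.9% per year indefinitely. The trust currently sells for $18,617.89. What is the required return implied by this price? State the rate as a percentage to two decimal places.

14.67%

D₁ = $1,930.00 × 1.039 = $2,005.2700
P = D₁/(r − g) ⇒ r = D₁/P + g = $2,005.2700/$18,617.89 + 0.039 = 0.107707 + 0.039 = 0.146707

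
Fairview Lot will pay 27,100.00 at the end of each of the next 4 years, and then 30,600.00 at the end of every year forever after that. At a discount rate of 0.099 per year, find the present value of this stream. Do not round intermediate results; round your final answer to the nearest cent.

297972.32

PV of 4-year annuity: 27,100.00 × [1 − (1+0.099)^−4] / 0.099 = 86089.63876
Perpetuity value at year 4: 30,600.00 / 0.099 = 309090.90909
PV of perpetuity: 309090.90909 / (1+0.099)^4 = 211882.68230
Total PV = 86089.63876 + 211882.68230 = 297972.32106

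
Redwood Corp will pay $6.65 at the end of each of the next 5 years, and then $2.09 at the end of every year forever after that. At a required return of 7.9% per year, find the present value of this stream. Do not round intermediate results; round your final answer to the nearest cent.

$44.71

PV of 5-year annuity: $6.65 × [1 − (1+0.079)^−5] / 0.079 = 26.62165
Perpetuity value at year 5: $2.09 / 0.079 = 26.45570
PV of perpetuity: 26.45570 / (1+0.079)^5 = 18.08889
Total PV = 26.62165 + 18.08889 = 44.71054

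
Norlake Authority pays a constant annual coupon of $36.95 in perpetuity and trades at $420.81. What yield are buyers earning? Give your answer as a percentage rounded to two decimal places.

P = C/r ⇒ r = C/P = $36.95/$420.81 = 0.087807

8.78%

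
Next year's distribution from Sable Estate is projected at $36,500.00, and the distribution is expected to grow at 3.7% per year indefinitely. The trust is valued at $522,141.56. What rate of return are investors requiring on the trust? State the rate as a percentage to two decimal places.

P = D₁/(r − g) ⇒ r = D₁/P + g = $36,500.0000/$522,141.56 + 0.037 = 0.069904 + 0.037 = 0.106904

10.69%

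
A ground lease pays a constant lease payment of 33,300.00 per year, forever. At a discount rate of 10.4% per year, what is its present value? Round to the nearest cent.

Level perpetuity: PV = C / r = 33,300.00 / 0.104 = 320,192.31

320192.31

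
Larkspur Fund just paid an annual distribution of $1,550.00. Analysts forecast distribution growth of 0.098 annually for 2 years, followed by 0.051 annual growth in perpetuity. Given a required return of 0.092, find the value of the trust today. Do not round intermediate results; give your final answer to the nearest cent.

D_1 = 1701.90000
D_2 = 1868.68620
Terminal value at year 2: TV = D_2×(1+g_2)/(r−g_2) = 1963.98920/0.041 = 47902.17552
P_0 = D_1/(1+r)^1 + D_2/(1+r)^2 + TV/(1+r)^2
    = 1558.51648 + 1567.07976 + 40170.75192 = 43296.34816

$43296.35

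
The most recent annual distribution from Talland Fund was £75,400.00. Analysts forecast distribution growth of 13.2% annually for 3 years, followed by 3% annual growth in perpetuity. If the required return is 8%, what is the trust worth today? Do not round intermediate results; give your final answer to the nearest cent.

D_1 = 85352.80000
D_2 = 96619.36960
D_3 = 109373.12639
Terminal value at year 3: TV = D_3×(1+g_2)/(r−g_2) = 112654.32018/0.05 = 2253086.40358
P_0 = D_1/(1+r)^1 + D_2/(1+r)^2 + D_3/(1+r)^3 + TV/(1+r)^3
    = 79030.37037 + 82835.53635 + 86823.91403 + 1788572.62896 = 2037262.44971

£2037262.45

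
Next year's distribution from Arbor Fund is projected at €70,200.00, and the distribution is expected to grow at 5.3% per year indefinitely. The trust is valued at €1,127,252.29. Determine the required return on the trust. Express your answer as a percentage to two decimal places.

11.53%

P = D₁/(r − g) ⇒ r = D₁/P + g = €70,200.0000/€1,127,252.29 + 0.053 = 0.062275 + 0.053 = 0.115275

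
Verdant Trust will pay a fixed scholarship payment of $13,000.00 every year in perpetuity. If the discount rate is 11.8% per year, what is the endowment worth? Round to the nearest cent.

Level perpetuity: PV = C / r = $13,000.00 / 0.118 = $110,169.49

$110169.49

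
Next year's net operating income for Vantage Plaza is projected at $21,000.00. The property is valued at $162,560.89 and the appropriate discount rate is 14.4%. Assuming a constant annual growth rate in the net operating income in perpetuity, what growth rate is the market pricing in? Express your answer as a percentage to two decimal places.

1.48%

P = D₁/(r−g) ⇒ g = r − D₁/P = 0.144 − $21,000.00/$162,560.89 = 0.014818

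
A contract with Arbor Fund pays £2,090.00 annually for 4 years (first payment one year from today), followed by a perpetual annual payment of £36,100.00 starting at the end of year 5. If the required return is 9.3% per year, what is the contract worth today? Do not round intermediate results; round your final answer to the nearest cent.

PV of 4-year annuity: £2,090.00 × [1 − (1+0.093)^−4] / 0.093 = 6726.66715
Perpetuity value at year 4: £36,100.00 / 0.093 = 388172.04301
PV of perpetuity: 388172.04301 / (1+0.093)^4 = 271984.15594
Total PV = 6726.66715 + 271984.15594 = 278710.82309

£278710.82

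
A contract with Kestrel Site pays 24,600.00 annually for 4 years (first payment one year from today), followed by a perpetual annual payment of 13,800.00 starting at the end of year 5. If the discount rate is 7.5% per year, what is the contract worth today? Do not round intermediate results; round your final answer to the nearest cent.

PV of 4-year annuity: 24,600.00 × [1 − (1+0.075)^−4] / 0.075 = 82393.42623
Perpetuity value at year 4: 13,800.00 / 0.075 = 184000.00000
PV of perpetuity: 184000.00000 / (1+0.075)^4 = 137779.29748
Total PV = 82393.42623 + 137779.29748 = 220172.72371

220172.72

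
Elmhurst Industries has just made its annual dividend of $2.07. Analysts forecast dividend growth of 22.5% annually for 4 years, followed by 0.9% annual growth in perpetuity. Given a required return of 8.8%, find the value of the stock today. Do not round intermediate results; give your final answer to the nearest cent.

D_1 = 2.53575
D_2 = 3.10629
D_3 = 3.80521
D_4 = 4.66138
Terminal value at year 4: TV = D_4×(1+g_2)/(r−g_2) = 4.70333/0.079 = 59.53588
P_0 = D_1/(1+r)^1 + D_2/(1+r)^2 + D_3/(1+r)^3 + D_4/(1+r)^4 + TV/(1+r)^4
    = 2.33065 + 2.62413 + 2.95455 + 3.32659 + 42.48770 = 53.72362

$53.72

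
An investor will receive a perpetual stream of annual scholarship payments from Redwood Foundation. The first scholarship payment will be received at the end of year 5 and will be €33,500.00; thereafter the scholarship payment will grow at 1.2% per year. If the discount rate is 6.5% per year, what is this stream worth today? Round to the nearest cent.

€491326.86

Value at end of year 4: C₁ / (r − g) = €33,500.00 / (0.065 − 0.012) = €632,075.4717
Discount to today: PV = €632,075.4717 / (1 + 0.065)^4 = €632,075.4717 / 1.286466 = €491,326.86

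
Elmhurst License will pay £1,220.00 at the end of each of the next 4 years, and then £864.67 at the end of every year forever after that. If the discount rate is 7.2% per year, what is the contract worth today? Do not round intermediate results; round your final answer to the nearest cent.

PV of 4-year annuity: £1,220.00 × [1 − (1+0.072)^−4] / 0.072 = 4113.80820
Perpetuity value at year 4: £864.67 / 0.072 = 12009.30556
PV of perpetuity: 12009.30556 / (1+0.072)^4 = 9093.66086
Total PV = 4113.80820 + 9093.66086 = 13207.46905

£13207.47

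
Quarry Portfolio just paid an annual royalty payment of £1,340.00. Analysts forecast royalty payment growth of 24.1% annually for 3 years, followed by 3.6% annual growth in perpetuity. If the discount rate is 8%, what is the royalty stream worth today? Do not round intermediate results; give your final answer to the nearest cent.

D_1 = 1662.94000
D_2 = 2063.70854
D_3 = 2561.06230
Terminal value at year 3: TV = D_3×(1+g_2)/(r−g_2) = 2653.26054/0.044 = 60301.37593
P_0 = D_1/(1+r)^1 + D_2/(1+r)^2 + D_3/(1+r)^3 + TV/(1+r)^3
    = 1539.75926 + 1769.29745 + 2033.05382 + 47869.17639 = 53211.28692

£53211.29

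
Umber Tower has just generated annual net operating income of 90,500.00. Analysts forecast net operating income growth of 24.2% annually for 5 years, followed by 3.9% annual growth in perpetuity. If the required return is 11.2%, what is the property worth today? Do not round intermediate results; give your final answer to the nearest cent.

D_1 = 112401.00000
D_2 = 139602.04200
D_3 = 173385.73616
D_4 = 215345.08432
D_5 = 267458.59472
Terminal value at year 5: TV = D_5×(1+g_2)/(r−g_2) = 277889.47991/0.073 = 3806705.20430
P_0 = D_1/(1+r)^1 + D_2/(1+r)^2 + D_3/(1+r)^3 + D_4/(1+r)^4 + D_5/(1+r)^5 + TV/(1+r)^5
    = 101080.03597 + 112896.94665 + 126095.33070 + 140836.69131 + 157301.41241 + 2238851.60953 = 2877062.02658

2877062.03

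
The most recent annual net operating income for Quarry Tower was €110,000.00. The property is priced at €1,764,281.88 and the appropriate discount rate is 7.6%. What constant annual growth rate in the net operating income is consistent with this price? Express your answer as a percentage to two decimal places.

1.29%

P = D₀(1+g)/(r−g) ⇒ P(r−g) = D₀(1+g) ⇒ g(P+D₀) = P·r − D₀
g = (P·r − D₀)/(P + D₀) = (€1,764,281.88×0.076 − €110,000.00) / (€1,764,281.88 + €110,000.00) = 0.012850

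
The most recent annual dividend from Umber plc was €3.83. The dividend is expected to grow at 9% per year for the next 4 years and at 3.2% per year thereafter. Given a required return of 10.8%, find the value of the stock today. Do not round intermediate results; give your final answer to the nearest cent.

€63.42

D_1 = 4.17470
D_2 = 4.55042
D_3 = 4.95996
D_4 = 5.40636
Terminal value at year 4: TV = D_4×(1+g_2)/(r−g_2) = 5.57936/0.076 = 73.41264
P_0 = D_1/(1+r)^1 + D_2/(1+r)^2 + D_3/(1+r)^3 + D_4/(1+r)^4 + TV/(1+r)^4
    = 3.76778 + 3.70657 + 3.64636 + 3.58712 + 48.70929 = 63.41712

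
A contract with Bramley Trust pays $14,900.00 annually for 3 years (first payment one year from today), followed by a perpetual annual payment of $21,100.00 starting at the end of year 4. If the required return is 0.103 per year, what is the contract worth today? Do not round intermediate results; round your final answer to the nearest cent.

PV of 3-year annuity: $14,900.00 × [1 − (1+0.103)^−3] / 0.103 = 36859.26446
Perpetuity value at year 3: $21,100.00 / 0.103 = 204854.36893
PV of perpetuity: 204854.36893 / (1+0.103)^3 = 152657.69242
Total PV = 36859.26446 + 152657.69242 = 189516.95688

$189516.96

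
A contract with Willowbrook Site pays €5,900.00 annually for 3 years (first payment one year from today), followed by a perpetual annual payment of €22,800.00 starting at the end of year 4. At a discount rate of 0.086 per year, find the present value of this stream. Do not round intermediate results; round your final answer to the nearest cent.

€222030.59

PV of 3-year annuity: €5,900.00 × [1 − (1+0.086)^−3] / 0.086 = 15041.75090
Perpetuity value at year 3: €22,800.00 / 0.086 = 265116.27907
PV of perpetuity: 265116.27907 / (1+0.086)^3 = 206988.83491
Total PV = 15041.75090 + 206988.83491 = 222030.58581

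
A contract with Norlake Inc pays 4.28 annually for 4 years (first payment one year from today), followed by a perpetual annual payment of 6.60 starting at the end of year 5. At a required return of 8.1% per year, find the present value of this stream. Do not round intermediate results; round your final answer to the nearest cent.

PV of 4-year annuity: 4.28 × [1 − (1+0.081)^−4] / 0.081 = 14.14441
Perpetuity value at year 4: 6.60 / 0.081 = 81.48148
PV of perpetuity: 81.48148 / (1+0.081)^4 = 59.67001
Total PV = 14.14441 + 59.67001 = 73.81442

73.81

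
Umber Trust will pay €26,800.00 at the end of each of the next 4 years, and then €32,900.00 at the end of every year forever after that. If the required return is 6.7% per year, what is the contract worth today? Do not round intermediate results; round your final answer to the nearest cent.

€470242.08

PV of 4-year annuity: €26,800.00 × [1 − (1+0.067)^−4] / 0.067 = 91395.45802
Perpetuity value at year 4: €32,900.00 / 0.067 = 491044.77612
PV of perpetuity: 491044.77612 / (1+0.067)^4 = 378846.62056
Total PV = 91395.45802 + 378846.62056 = 470242.07858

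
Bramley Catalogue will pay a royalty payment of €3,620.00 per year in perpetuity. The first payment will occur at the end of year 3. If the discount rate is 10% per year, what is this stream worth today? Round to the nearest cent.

Value at end of year 2: C / r = €3,620.00 / 0.1 = €36,200.0000
Discount to today: PV = €36,200.0000 / (1 + 0.1)^2 = €36,200.0000 / 1.210000 = €29,917.36

€29917.36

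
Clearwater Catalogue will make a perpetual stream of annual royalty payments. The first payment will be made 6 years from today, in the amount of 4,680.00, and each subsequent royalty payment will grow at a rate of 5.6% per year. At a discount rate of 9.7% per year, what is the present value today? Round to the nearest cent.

Value at end of year 5: C₁ / (r − g) = 4,680.00 / (0.097 − 0.056) = 114,146.3415
Discount to today: PV = 114,146.3415 / (1 + 0.097)^5 = 114,146.3415 / 1.588668 = 71,850.35

71850.35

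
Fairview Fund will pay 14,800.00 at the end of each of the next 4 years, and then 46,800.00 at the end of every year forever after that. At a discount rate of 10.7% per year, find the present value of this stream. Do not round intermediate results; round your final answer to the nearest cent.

PV of 4-year annuity: 14,800.00 × [1 − (1+0.107)^−4] / 0.107 = 46211.85624
Perpetuity value at year 4: 46,800.00 / 0.107 = 437383.17757
PV of perpetuity: 437383.17757 / (1+0.107)^4 = 291253.79433
Total PV = 46211.85624 + 291253.79433 = 337465.65057

337465.65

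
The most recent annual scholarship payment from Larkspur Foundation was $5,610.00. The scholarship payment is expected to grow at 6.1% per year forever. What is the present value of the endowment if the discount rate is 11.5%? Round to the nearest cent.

$110226.11

D₁ = D₀ × (1 + g) = $5,610.00 × 1.061 = $5,952.2100
Growing perpetuity: P = D₁ / (r − g) = $5,952.2100 / (0.115 − 0.061) = $110,226.11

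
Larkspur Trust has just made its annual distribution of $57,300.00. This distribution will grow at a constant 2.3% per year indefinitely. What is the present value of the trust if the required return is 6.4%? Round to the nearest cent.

D₁ = D₀ × (1 + g) = $57,300.00 × 1.023 = $58,617.9000
Growing perpetuity: P = D₁ / (r − g) = $58,617.9000 / (0.064 − 0.023) = $1,429,704.88

$1429704.88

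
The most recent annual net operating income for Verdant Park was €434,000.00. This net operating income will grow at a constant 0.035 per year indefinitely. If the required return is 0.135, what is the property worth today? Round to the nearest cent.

€4491900.00

D₁ = D₀ × (1 + g) = €434,000.00 × 1.035 = €449,190.0000
Growing perpetuity: P = D₁ / (r − g) = €449,190.0000 / (0.135 − 0.035) = €4,491,900.00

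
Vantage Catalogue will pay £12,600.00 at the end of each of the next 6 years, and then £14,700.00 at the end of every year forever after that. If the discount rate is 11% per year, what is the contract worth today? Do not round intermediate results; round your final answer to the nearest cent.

£124752.23

PV of 6-year annuity: £12,600.00 × [1 − (1+0.11)^−6] / 0.11 = 53304.77696
Perpetuity value at year 6: £14,700.00 / 0.11 = 133636.36364
PV of perpetuity: 133636.36364 / (1+0.11)^6 = 71447.45719
Total PV = 53304.77696 + 71447.45719 = 124752.23414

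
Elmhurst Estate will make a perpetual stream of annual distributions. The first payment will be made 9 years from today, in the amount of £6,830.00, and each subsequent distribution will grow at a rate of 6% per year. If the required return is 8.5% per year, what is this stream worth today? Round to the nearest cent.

Value at end of year 8: C₁ / (r − g) = £6,830.00 / (0.085 − 0.06) = £273,200.0000
Discount to today: PV = £273,200.0000 / (1 + 0.085)^8 = £273,200.0000 / 1.920604 = £142,246.89

£142246.89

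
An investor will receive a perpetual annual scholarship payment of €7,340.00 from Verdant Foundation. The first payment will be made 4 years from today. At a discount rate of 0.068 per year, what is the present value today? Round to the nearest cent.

€88608.09

Value at end of year 3: C / r = €7,340.00 / 0.068 = €107,941.1765
Discount to today: PV = €107,941.1765 / (1 + 0.068)^3 = €107,941.1765 / 1.218186 = €88,608.09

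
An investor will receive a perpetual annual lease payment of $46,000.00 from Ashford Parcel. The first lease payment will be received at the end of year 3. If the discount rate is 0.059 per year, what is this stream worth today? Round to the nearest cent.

$695206.62

Value at end of year 2: C / r = $46,000.00 / 0.059 = $779,661.0169
Discount to today: PV = $779,661.0169 / (1 + 0.059)^2 = $779,661.0169 / 1.121481 = $695,206.62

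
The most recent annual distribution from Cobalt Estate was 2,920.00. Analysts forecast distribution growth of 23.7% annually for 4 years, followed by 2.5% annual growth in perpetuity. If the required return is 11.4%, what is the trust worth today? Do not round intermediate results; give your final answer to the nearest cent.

66407.64

D_1 = 3612.04000
D_2 = 4468.09348
D_3 = 5527.03163
D_4 = 6836.93813
Terminal value at year 4: TV = D_4×(1+g_2)/(r−g_2) = 7007.86159/0.089 = 78740.01781
P_0 = D_1/(1+r)^1 + D_2/(1+r)^2 + D_3/(1+r)^3 + D_4/(1+r)^4 + TV/(1+r)^4
    = 3242.40575 + 3600.40925 + 3997.94097 + 4439.36534 + 51127.52213 = 66407.64344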